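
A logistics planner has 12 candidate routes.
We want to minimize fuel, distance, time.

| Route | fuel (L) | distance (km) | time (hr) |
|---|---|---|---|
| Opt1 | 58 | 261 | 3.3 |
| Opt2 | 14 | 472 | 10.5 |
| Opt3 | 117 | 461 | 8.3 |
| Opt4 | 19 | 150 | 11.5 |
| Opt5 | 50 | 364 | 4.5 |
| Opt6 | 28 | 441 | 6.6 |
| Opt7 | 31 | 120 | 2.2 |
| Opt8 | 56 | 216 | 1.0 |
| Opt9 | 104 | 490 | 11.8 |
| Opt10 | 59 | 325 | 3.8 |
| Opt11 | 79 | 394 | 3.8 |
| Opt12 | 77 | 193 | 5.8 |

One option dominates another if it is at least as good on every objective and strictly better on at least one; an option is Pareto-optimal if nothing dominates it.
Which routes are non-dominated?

Opt1: dominated by Opt7 (fuel 31≤58, distance 120≤261, time 2.2≤3.3).
Opt2: not dominated (best fuel).
Opt3: dominated by Opt1 (fuel 58≤117, distance 261≤461, time 3.3≤8.3).
Opt4: not dominated.
Opt5: dominated by Opt7 (fuel 31≤50, distance 120≤364, time 2.2≤4.5).
Opt6: not dominated.
Opt7: not dominated (best distance).
Opt8: not dominated (best time).
Opt9: dominated by Opt1 (fuel 58≤104, distance 261≤490, time 3.3≤11.8).
Opt10: dominated by Opt1 (fuel 58≤59, distance 261≤325, time 3.3≤3.8).
Opt11: dominated by Opt1 (fuel 58≤79, distance 261≤394, time 3.3≤3.8).
Opt12: dominated by Opt7 (fuel 31≤77, distance 120≤193, time 2.2≤5.8).

Opt2, Opt4, Opt6, Opt7, Opt8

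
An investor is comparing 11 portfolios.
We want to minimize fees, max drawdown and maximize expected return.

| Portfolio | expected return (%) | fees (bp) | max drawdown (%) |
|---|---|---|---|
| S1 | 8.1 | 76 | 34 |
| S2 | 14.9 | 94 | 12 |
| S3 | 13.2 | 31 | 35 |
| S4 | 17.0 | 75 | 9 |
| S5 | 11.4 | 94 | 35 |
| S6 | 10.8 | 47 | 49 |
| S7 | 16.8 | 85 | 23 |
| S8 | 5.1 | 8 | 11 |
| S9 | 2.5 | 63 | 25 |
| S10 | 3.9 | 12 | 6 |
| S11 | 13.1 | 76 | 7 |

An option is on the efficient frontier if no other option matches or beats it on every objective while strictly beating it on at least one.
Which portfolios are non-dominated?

S3, S4, S8, S10, S11

S1: dominated by S4 (expected return 17.0≥8.1, fees 75≤76, max drawdown 9≤34).
S2: dominated by S4 (expected return 17.0≥14.9, fees 75≤94, max drawdown 9≤12).
S3: not dominated.
S4: not dominated (best expected return).
S5: dominated by S2 (expected return 14.9≥11.4, fees 94≤94, max drawdown 12≤35).
S6: dominated by S3 (expected return 13.2≥10.8, fees 31≤47, max drawdown 35≤49).
S7: dominated by S4 (expected return 17.0≥16.8, fees 75≤85, max drawdown 9≤23).
S8: not dominated (best fees).
S9: dominated by S8 (expected return 5.1≥2.5, fees 8≤63, max drawdown 11≤25).
S10: not dominated (best max drawdown).
S11: not dominated.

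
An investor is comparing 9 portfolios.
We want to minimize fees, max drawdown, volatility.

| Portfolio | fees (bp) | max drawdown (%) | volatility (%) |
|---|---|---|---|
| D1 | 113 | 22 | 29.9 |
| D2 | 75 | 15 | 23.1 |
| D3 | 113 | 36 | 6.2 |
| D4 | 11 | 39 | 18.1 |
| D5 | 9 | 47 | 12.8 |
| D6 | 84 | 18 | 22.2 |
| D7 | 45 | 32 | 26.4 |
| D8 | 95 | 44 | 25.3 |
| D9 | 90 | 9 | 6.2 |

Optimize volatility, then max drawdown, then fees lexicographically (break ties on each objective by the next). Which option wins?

D9

First minimize volatility: best is 6.2, kept {D3, D9}.
Then minimize max drawdown: best is 9, kept {D9}.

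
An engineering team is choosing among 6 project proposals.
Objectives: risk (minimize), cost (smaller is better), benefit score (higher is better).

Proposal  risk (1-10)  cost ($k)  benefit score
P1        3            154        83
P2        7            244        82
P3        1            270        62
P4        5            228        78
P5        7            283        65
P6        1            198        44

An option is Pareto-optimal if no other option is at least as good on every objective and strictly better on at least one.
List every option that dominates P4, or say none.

P1: risk 3≤5, cost 154≤228, benefit score 83≥78 — dominates P4.
Others (P2, P3, P5, P6) are each worse than P4 on at least one objective.

P1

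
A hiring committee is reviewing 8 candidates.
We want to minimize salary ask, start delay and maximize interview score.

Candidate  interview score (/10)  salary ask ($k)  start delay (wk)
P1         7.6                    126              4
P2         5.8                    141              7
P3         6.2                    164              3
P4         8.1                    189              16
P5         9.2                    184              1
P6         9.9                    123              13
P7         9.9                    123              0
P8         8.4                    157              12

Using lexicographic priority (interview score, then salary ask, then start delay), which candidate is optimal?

P7

First maximize interview score: best is 9.9, kept {P6, P7}.
Then minimize salary ask: best is 123, kept {P6, P7}.
Then minimize start delay: best is 0, kept {P7}.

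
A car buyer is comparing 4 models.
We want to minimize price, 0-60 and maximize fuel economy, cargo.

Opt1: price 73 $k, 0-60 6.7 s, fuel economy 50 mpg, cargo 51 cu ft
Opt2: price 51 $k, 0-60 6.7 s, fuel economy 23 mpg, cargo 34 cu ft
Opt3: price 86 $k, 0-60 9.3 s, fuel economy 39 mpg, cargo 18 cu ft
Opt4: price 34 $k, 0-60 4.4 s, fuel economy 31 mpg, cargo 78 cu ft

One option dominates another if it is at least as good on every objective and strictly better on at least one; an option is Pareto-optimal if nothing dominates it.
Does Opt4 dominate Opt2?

Yes

Opt4 vs Opt2: price 34≤51, 0-60 4.4≤6.7, fuel economy 31≥23, cargo 78≥34 — Opt4 is at least as good on every objective with at least one strict improvement.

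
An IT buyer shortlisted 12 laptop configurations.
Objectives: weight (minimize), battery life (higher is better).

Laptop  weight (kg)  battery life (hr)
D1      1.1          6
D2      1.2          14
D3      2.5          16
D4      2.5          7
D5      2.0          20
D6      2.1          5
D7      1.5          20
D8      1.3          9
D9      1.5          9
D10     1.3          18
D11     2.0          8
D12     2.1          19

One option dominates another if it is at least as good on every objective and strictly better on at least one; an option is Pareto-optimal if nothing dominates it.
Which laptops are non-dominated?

D1: not dominated (best weight).
D2: not dominated.
D3: dominated by D5 (weight 2.0≤2.5, battery life 20≥16).
D4: dominated by D2 (weight 1.2≤2.5, battery life 14≥7).
D5: dominated by D7 (weight 1.5≤2.0, battery life 20≥20).
D6: dominated by D1 (weight 1.1≤2.1, battery life 6≥5).
D7: not dominated.
D8: dominated by D2 (weight 1.2≤1.3, battery life 14≥9).
D9: dominated by D2 (weight 1.2≤1.5, battery life 14≥9).
D10: not dominated.
D11: dominated by D2 (weight 1.2≤2.0, battery life 14≥8).
D12: dominated by D5 (weight 2.0≤2.1, battery life 20≥19).

D1, D2, D7, D10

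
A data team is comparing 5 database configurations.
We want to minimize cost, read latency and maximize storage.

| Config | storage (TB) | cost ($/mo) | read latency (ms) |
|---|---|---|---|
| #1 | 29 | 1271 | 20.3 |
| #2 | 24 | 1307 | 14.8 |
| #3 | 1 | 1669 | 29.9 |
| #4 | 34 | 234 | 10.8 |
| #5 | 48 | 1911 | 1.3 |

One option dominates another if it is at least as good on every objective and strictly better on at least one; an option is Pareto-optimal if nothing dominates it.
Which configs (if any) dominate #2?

#4

#4: storage 34≥24, cost 234≤1307, read latency 10.8≤14.8 — dominates #2.
Others (#1, #3, #5) are each worse than #2 on at least one objective.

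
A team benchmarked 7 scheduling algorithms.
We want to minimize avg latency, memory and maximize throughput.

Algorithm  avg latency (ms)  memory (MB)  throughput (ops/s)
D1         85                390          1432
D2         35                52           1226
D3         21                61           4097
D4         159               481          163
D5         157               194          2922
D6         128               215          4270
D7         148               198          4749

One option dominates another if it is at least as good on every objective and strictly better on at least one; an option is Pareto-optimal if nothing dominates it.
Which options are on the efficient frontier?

D1: dominated by D3 (avg latency 21≤85, memory 61≤390, throughput 4097≥1432).
D2: not dominated (best memory).
D3: not dominated (best avg latency).
D4: dominated by D1 (avg latency 85≤159, memory 390≤481, throughput 1432≥163).
D5: dominated by D3 (avg latency 21≤157, memory 61≤194, throughput 4097≥2922).
D6: not dominated.
D7: not dominated (best throughput).

D2, D3, D6, D7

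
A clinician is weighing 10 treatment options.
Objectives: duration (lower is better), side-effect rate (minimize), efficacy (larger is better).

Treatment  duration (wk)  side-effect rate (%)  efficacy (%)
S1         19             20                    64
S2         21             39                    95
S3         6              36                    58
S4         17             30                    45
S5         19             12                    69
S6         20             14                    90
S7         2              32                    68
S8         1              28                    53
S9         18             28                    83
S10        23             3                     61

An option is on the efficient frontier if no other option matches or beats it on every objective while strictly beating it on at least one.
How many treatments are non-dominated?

S1: dominated by S5 (duration 19≤19, side-effect rate 12≤20, efficacy 69≥64).
S2: not dominated (best efficacy).
S3: dominated by S7 (duration 2≤6, side-effect rate 32≤36, efficacy 68≥58).
S4: dominated by S8 (duration 1≤17, side-effect rate 28≤30, efficacy 53≥45).
S5: not dominated.
S6: not dominated.
S7: not dominated.
S8: not dominated (best duration).
S9: not dominated.
S10: not dominated (best side-effect rate).
Pareto-optimal: S2, S5, S6, S7, S8, S9, S10 → 7.

7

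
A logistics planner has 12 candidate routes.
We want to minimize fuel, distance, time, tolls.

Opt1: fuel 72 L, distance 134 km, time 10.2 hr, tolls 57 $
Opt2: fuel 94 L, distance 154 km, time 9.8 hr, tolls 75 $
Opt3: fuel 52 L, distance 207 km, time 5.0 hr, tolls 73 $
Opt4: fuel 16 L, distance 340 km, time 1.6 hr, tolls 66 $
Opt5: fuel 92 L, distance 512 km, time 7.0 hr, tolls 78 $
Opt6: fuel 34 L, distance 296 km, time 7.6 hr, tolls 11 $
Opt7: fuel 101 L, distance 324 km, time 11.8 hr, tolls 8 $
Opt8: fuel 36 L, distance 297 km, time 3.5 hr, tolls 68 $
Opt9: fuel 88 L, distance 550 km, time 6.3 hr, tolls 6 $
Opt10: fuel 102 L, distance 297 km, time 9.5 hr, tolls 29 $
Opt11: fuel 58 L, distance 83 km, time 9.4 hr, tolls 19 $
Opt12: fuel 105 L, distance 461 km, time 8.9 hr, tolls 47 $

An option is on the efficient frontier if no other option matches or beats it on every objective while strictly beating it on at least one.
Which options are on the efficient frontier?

Opt1: dominated by Opt11 (fuel 58≤72, distance 83≤134, time 9.4≤10.2, tolls 19≤57).
Opt2: dominated by Opt11 (fuel 58≤94, distance 83≤154, time 9.4≤9.8, tolls 19≤75).
Opt3: not dominated.
Opt4: not dominated (best fuel).
Opt5: dominated by Opt3 (fuel 52≤92, distance 207≤512, time 5.0≤7.0, tolls 73≤78).
Opt6: not dominated.
Opt7: not dominated.
Opt8: not dominated.
Opt9: not dominated (best tolls).
Opt10: dominated by Opt6 (fuel 34≤102, distance 296≤297, time 7.6≤9.5, tolls 11≤29).
Opt11: not dominated (best distance).
Opt12: dominated by Opt6 (fuel 34≤105, distance 296≤461, time 7.6≤8.9, tolls 11≤47).

Opt3, Opt4, Opt6, Opt7, Opt8, Opt9, Opt11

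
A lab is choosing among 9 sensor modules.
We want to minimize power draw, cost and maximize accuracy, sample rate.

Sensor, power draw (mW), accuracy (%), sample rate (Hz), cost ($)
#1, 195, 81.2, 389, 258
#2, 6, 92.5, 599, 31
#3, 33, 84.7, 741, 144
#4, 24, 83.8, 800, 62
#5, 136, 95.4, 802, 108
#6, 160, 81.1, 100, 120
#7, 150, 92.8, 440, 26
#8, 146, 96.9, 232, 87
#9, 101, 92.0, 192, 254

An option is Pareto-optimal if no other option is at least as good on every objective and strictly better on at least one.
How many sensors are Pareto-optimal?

#1: dominated by #2 (power draw 6≤195, accuracy 92.5≥81.2, sample rate 599≥389, cost 31≤258).
#2: not dominated (best power draw).
#3: not dominated.
#4: not dominated.
#5: not dominated (best sample rate).
#6: dominated by #2 (power draw 6≤160, accuracy 92.5≥81.1, sample rate 599≥100, cost 31≤120).
#7: not dominated (best cost).
#8: not dominated (best accuracy).
#9: dominated by #2 (power draw 6≤101, accuracy 92.5≥92.0, sample rate 599≥192, cost 31≤254).
Pareto-optimal: #2, #3, #4, #5, #7, #8 → 6.

6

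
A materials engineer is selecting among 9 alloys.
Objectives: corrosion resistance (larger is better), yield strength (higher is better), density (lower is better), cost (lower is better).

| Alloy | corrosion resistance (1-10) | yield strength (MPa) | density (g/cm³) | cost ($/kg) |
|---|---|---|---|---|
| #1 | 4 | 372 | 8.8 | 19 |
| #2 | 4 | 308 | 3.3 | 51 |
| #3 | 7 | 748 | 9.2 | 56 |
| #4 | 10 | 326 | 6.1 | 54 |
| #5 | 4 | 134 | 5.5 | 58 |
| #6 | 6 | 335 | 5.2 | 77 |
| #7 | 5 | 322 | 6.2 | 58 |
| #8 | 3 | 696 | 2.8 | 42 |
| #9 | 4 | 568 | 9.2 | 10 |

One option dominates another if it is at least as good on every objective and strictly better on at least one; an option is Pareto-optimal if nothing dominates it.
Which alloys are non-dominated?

#1: not dominated.
#2: not dominated.
#3: not dominated (best yield strength).
#4: not dominated (best corrosion resistance).
#5: dominated by #2 (corrosion resistance 4≥4, yield strength 308≥134, density 3.3≤5.5, cost 51≤58).
#6: not dominated.
#7: dominated by #4 (corrosion resistance 10≥5, yield strength 326≥322, density 6.1≤6.2, cost 54≤58).
#8: not dominated (best density).
#9: not dominated (best cost).

#1, #2, #3, #4, #6, #8, #9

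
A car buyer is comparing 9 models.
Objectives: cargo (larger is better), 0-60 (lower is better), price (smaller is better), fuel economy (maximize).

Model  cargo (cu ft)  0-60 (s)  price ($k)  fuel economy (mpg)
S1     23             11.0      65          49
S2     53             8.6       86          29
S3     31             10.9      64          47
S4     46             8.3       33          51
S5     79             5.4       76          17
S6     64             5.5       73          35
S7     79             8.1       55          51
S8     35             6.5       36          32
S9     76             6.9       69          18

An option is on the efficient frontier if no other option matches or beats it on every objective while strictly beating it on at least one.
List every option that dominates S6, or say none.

S1: worse on cargo (23 vs 64).
S2: worse on cargo (53 vs 64).
S3: worse on cargo (31 vs 64).
S4: worse on cargo (46 vs 64).
S5: worse on price (76 vs 73).
S7: worse on 0-60 (8.1 vs 5.5).
S8: worse on cargo (35 vs 64).
S9: worse on 0-60 (6.9 vs 5.5).
No option dominates S6.

none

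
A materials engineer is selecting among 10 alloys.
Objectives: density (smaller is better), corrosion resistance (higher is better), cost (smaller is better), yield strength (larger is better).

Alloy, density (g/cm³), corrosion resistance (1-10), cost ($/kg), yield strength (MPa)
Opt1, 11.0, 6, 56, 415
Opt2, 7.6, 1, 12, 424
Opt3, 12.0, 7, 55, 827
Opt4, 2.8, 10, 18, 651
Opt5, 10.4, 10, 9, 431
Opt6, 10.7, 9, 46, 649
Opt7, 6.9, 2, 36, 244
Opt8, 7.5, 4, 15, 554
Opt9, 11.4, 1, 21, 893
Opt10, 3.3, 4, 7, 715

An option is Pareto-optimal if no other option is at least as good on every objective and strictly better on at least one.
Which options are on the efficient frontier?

Opt3, Opt4, Opt5, Opt9, Opt10

Opt1: dominated by Opt4 (density 2.8≤11.0, corrosion resistance 10≥6, cost 18≤56, yield strength 651≥415).
Opt2: dominated by Opt10 (density 3.3≤7.6, corrosion resistance 4≥1, cost 7≤12, yield strength 715≥424).
Opt3: not dominated.
Opt4: not dominated (best density).
Opt5: not dominated.
Opt6: dominated by Opt4 (density 2.8≤10.7, corrosion resistance 10≥9, cost 18≤46, yield strength 651≥649).
Opt7: dominated by Opt4 (density 2.8≤6.9, corrosion resistance 10≥2, cost 18≤36, yield strength 651≥244).
Opt8: dominated by Opt10 (density 3.3≤7.5, corrosion resistance 4≥4, cost 7≤15, yield strength 715≥554).
Opt9: not dominated (best yield strength).
Opt10: not dominated (best cost).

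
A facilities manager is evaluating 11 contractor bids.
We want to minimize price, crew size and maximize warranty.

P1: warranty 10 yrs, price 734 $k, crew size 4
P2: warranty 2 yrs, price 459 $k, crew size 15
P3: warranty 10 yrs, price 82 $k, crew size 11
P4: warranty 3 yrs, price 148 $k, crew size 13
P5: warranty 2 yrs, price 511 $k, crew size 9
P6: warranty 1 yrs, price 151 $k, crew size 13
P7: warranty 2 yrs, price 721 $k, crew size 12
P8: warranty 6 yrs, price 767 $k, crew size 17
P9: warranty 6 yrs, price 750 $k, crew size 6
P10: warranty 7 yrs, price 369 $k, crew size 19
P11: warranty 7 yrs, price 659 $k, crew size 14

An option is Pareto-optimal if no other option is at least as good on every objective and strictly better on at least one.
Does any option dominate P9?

P1 vs P9: warranty 10≥6, price 734≤750, crew size 4≤6 — P1 is at least as good on every objective and strictly better on at least one, so P1 dominates P9.

Yes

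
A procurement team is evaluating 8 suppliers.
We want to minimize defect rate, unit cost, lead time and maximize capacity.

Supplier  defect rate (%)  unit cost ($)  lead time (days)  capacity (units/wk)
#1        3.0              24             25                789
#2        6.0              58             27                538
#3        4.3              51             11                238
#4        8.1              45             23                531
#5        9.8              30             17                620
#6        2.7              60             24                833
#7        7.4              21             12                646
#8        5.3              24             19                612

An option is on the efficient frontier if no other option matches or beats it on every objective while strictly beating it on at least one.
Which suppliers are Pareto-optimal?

#1: not dominated.
#2: dominated by #1 (defect rate 3.0≤6.0, unit cost 24≤58, lead time 25≤27, capacity 789≥538).
#3: not dominated (best lead time).
#4: dominated by #7 (defect rate 7.4≤8.1, unit cost 21≤45, lead time 12≤23, capacity 646≥531).
#5: dominated by #7 (defect rate 7.4≤9.8, unit cost 21≤30, lead time 12≤17, capacity 646≥620).
#6: not dominated (best defect rate).
#7: not dominated (best unit cost).
#8: not dominated.

#1, #3, #6, #7, #8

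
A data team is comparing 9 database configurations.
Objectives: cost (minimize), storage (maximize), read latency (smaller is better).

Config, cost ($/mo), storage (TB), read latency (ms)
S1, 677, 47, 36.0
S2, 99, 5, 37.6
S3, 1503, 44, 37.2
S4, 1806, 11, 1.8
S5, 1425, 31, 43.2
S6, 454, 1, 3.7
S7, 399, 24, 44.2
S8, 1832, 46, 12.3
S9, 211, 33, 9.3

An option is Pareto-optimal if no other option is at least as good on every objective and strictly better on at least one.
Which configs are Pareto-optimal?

S1, S2, S4, S6, S8, S9

S1: not dominated (best storage).
S2: not dominated (best cost).
S3: dominated by S1 (cost 677≤1503, storage 47≥44, read latency 36.0≤37.2).
S4: not dominated (best read latency).
S5: dominated by S1 (cost 677≤1425, storage 47≥31, read latency 36.0≤43.2).
S6: not dominated.
S7: dominated by S9 (cost 211≤399, storage 33≥24, read latency 9.3≤44.2).
S8: not dominated.
S9: not dominated.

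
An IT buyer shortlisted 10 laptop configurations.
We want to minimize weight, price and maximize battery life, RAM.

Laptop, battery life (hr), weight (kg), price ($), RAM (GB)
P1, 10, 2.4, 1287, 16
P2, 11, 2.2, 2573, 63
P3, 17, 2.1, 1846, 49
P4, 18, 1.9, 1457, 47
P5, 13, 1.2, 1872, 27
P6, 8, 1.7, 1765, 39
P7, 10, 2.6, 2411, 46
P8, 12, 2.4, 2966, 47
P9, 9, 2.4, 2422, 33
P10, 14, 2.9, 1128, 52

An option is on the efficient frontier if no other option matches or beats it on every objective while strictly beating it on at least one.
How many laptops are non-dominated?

P1: not dominated.
P2: not dominated (best RAM).
P3: not dominated.
P4: not dominated (best battery life).
P5: not dominated (best weight).
P6: not dominated.
P7: dominated by P3 (battery life 17≥10, weight 2.1≤2.6, price 1846≤2411, RAM 49≥46).
P8: dominated by P3 (battery life 17≥12, weight 2.1≤2.4, price 1846≤2966, RAM 49≥47).
P9: dominated by P3 (battery life 17≥9, weight 2.1≤2.4, price 1846≤2422, RAM 49≥33).
P10: not dominated (best price).
Pareto-optimal: P1, P2, P3, P4, P5, P6, P10 → 7.

7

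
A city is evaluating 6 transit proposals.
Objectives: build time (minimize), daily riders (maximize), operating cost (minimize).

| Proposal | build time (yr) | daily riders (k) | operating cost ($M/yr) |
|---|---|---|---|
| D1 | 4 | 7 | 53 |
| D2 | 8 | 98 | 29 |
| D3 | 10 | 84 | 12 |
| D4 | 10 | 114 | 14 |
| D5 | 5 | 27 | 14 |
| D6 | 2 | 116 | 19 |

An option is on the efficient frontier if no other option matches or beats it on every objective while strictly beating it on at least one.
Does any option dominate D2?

Yes

D6 vs D2: build time 2≤8, daily riders 116≥98, operating cost 19≤29 — D6 is at least as good on every objective and strictly better on at least one, so D6 dominates D2.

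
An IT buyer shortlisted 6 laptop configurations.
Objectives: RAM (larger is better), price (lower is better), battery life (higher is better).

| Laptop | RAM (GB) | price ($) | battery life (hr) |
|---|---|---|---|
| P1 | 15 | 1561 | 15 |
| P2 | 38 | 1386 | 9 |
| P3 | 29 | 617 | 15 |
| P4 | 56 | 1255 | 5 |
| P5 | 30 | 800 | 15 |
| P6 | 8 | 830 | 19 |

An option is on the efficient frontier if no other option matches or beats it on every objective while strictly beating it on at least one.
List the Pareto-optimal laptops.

P2, P3, P4, P5, P6

P1: dominated by P3 (RAM 29≥15, price 617≤1561, battery life 15≥15).
P2: not dominated.
P3: not dominated (best price).
P4: not dominated (best RAM).
P5: not dominated.
P6: not dominated (best battery life).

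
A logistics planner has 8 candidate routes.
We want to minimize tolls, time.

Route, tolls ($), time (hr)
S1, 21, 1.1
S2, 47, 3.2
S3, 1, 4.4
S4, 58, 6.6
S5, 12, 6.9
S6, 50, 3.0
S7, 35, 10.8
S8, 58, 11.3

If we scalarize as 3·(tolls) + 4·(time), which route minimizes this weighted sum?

S1: 3·21 + 4·1.1 = 67.4
S2: 3·47 + 4·3.2 = 153.8
S3: 3·1 + 4·4.4 = 20.6
S4: 3·58 + 4·6.6 = 200.4
S5: 3·12 + 4·6.9 = 63.6
S6: 3·50 + 4·3.0 = 162.0
S7: 3·35 + 4·10.8 = 148.2
S8: 3·58 + 4·11.3 = 219.2
Lowest: S3 at 20.6.

S3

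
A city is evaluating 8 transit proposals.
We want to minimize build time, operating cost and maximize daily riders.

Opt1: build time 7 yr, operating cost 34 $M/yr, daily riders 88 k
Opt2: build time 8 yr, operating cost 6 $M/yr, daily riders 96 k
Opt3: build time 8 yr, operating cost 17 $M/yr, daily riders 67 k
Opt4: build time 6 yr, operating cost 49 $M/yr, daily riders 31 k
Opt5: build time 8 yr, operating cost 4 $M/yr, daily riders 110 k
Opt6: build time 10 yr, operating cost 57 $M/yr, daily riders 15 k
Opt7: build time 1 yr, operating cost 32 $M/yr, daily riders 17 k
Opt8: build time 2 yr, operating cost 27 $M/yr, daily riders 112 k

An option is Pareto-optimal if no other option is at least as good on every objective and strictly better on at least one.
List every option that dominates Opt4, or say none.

Opt8

Opt8: build time 2≤6, operating cost 27≤49, daily riders 112≥31 — dominates Opt4.
Others (Opt1, Opt2, Opt3, Opt5, Opt6, Opt7) are each worse than Opt4 on at least one objective.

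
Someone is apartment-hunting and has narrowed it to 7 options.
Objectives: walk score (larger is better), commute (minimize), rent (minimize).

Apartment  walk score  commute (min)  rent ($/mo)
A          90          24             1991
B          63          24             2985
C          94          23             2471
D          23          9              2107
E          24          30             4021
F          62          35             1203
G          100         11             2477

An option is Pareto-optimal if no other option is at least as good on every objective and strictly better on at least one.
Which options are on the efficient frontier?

A: not dominated.
B: dominated by A (walk score 90≥63, commute 24≤24, rent 1991≤2985).
C: not dominated.
D: not dominated (best commute).
E: dominated by A (walk score 90≥24, commute 24≤30, rent 1991≤4021).
F: not dominated (best rent).
G: not dominated (best walk score).

A, C, D, F, G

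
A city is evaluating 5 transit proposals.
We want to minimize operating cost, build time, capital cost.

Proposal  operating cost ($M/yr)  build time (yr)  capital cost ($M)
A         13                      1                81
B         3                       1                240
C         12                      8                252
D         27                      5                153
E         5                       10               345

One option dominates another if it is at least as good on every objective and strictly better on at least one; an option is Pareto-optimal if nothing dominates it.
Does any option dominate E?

B vs E: operating cost 3≤5, build time 1≤10, capital cost 240≤345 — B is at least as good on every objective and strictly better on at least one, so B dominates E.

Yes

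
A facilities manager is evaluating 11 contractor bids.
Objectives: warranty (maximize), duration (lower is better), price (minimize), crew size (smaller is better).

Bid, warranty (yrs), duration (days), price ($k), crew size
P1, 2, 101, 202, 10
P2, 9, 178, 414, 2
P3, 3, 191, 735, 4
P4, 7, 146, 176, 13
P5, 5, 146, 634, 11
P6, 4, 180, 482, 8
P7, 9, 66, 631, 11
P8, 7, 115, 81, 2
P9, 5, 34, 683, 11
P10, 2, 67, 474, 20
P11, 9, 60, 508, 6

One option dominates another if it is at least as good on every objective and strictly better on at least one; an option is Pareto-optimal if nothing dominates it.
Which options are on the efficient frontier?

P1: not dominated.
P2: not dominated.
P3: dominated by P2 (warranty 9≥3, duration 178≤191, price 414≤735, crew size 2≤4).
P4: dominated by P8 (warranty 7≥7, duration 115≤146, price 81≤176, crew size 2≤13).
P5: dominated by P7 (warranty 9≥5, duration 66≤146, price 631≤634, crew size 11≤11).
P6: dominated by P2 (warranty 9≥4, duration 178≤180, price 414≤482, crew size 2≤8).
P7: dominated by P11 (warranty 9≥9, duration 60≤66, price 508≤631, crew size 6≤11).
P8: not dominated (best price).
P9: not dominated (best duration).
P10: not dominated.
P11: not dominated.

P1, P2, P8, P9, P10, P11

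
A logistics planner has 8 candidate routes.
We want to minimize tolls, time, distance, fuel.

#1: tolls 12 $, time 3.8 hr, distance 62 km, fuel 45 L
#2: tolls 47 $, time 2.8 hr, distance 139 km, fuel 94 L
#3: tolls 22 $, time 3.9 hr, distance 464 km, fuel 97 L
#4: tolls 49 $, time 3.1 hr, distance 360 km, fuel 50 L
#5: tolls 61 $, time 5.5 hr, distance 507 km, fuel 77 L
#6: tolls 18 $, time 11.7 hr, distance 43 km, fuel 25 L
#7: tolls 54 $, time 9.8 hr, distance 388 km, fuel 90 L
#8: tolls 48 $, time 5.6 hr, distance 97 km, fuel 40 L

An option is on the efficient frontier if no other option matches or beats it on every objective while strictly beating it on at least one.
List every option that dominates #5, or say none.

#1, #4

#1: tolls 12≤61, time 3.8≤5.5, distance 62≤507, fuel 45≤77 — dominates #5.
#4: tolls 49≤61, time 3.1≤5.5, distance 360≤507, fuel 50≤77 — dominates #5.
Others (#2, #3, #6, #7, #8) are each worse than #5 on at least one objective.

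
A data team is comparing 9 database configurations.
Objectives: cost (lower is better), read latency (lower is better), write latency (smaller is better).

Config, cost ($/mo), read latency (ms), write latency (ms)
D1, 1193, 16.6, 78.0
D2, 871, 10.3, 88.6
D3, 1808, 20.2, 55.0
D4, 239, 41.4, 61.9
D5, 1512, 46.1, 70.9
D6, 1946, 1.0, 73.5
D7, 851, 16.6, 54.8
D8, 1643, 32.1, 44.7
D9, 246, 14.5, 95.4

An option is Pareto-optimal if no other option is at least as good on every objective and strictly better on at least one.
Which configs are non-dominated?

D1: dominated by D7 (cost 851≤1193, read latency 16.6≤16.6, write latency 54.8≤78.0).
D2: not dominated.
D3: dominated by D7 (cost 851≤1808, read latency 16.6≤20.2, write latency 54.8≤55.0).
D4: not dominated (best cost).
D5: dominated by D4 (cost 239≤1512, read latency 41.4≤46.1, write latency 61.9≤70.9).
D6: not dominated (best read latency).
D7: not dominated.
D8: not dominated (best write latency).
D9: not dominated.

D2, D4, D6, D7, D8, D9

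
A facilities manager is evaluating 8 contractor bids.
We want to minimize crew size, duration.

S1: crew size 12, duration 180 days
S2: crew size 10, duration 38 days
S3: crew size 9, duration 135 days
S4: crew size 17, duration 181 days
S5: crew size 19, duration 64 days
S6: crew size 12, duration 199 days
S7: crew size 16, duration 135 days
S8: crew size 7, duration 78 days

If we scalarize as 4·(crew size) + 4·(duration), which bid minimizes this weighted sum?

S2

S1: 4·12 + 4·180 = 768
S2: 4·10 + 4·38 = 192
S3: 4·9 + 4·135 = 576
S4: 4·17 + 4·181 = 792
S5: 4·19 + 4·64 = 332
S6: 4·12 + 4·199 = 844
S7: 4·16 + 4·135 = 604
S8: 4·7 + 4·78 = 340
Lowest: S2 at 192.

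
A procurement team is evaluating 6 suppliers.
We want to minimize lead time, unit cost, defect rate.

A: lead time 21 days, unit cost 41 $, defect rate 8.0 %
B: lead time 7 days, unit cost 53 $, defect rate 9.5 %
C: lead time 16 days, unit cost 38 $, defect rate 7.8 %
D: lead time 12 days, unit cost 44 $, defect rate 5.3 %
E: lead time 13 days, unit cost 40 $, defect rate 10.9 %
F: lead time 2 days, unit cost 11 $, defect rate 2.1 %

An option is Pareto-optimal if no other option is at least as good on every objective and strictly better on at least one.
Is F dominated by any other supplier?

No

A: worse on lead time (21 vs 2).
B: worse on lead time (7 vs 2).
C: worse on lead time (16 vs 2).
D: worse on lead time (12 vs 2).
E: worse on lead time (13 vs 2).
No option is at least as good as F on every objective and strictly better on one.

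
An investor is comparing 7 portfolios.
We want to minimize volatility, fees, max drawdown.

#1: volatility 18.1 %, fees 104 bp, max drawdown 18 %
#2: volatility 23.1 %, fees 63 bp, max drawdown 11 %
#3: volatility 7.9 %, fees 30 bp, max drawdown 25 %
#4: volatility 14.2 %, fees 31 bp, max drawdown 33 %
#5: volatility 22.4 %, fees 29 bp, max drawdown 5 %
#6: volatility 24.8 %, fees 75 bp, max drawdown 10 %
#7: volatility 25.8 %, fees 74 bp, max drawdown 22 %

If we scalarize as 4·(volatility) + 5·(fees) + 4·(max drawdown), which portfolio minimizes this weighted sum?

#1: 4·18.1 + 5·104 + 4·18 = 664.4
#2: 4·23.1 + 5·63 + 4·11 = 451.4
#3: 4·7.9 + 5·30 + 4·25 = 281.6
#4: 4·14.2 + 5·31 + 4·33 = 343.8
#5: 4·22.4 + 5·29 + 4·5 = 254.6
#6: 4·24.8 + 5·75 + 4·10 = 514.2
#7: 4·25.8 + 5·74 + 4·22 = 561.2
Lowest: #5 at 254.6.

#5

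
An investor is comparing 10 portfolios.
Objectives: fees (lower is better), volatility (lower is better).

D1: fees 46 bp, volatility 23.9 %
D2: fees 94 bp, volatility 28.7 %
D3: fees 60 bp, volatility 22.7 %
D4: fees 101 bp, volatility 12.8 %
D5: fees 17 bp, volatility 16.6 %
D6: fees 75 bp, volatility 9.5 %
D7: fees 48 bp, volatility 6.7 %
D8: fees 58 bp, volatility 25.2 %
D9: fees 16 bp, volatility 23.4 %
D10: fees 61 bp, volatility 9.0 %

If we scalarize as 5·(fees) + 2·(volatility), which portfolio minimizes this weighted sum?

D5

D1: 5·46 + 2·23.9 = 277.8
D2: 5·94 + 2·28.7 = 527.4
D3: 5·60 + 2·22.7 = 345.4
D4: 5·101 + 2·12.8 = 530.6
D5: 5·17 + 2·16.6 = 118.2
D6: 5·75 + 2·9.5 = 394.0
D7: 5·48 + 2·6.7 = 253.4
D8: 5·58 + 2·25.2 = 340.4
D9: 5·16 + 2·23.4 = 126.8
D10: 5·61 + 2·9.0 = 323.0
Lowest: D5 at 118.2.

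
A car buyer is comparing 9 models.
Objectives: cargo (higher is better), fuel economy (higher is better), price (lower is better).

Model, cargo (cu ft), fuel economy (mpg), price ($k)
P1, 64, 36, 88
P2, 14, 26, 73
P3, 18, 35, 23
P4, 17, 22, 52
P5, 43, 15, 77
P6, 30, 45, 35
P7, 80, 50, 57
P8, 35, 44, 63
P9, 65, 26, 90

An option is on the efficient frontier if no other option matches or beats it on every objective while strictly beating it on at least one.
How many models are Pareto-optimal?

3

P1: dominated by P7 (cargo 80≥64, fuel economy 50≥36, price 57≤88).
P2: dominated by P3 (cargo 18≥14, fuel economy 35≥26, price 23≤73).
P3: not dominated (best price).
P4: dominated by P3 (cargo 18≥17, fuel economy 35≥22, price 23≤52).
P5: dominated by P7 (cargo 80≥43, fuel economy 50≥15, price 57≤77).
P6: not dominated.
P7: not dominated (best cargo).
P8: dominated by P7 (cargo 80≥35, fuel economy 50≥44, price 57≤63).
P9: dominated by P7 (cargo 80≥65, fuel economy 50≥26, price 57≤90).
Pareto-optimal: P3, P6, P7 → 3.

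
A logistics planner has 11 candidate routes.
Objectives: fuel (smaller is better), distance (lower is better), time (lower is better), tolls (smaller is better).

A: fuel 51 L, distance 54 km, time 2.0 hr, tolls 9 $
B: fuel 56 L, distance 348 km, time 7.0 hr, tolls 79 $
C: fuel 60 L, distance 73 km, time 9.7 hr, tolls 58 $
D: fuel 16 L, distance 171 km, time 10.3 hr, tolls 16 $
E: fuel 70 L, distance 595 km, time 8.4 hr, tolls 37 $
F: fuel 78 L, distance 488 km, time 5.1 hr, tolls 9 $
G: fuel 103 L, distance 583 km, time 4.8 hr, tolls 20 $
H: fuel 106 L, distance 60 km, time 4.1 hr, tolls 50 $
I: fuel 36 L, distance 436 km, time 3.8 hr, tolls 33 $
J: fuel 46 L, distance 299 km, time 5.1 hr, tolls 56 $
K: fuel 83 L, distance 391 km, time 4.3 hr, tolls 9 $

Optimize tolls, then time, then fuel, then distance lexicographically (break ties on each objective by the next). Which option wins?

A

First minimize tolls: best is 9, kept {A, F, K}.
Then minimize time: best is 2.0, kept {A}.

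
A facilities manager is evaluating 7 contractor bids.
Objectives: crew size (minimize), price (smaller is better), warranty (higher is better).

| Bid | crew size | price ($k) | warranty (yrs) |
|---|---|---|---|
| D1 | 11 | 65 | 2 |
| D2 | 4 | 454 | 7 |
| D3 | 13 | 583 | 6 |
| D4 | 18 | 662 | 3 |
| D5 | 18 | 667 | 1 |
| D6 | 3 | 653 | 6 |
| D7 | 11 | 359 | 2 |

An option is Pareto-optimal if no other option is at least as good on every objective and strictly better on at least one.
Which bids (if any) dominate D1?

none

D2: worse on price (454 vs 65).
D3: worse on crew size (13 vs 11).
D4: worse on crew size (18 vs 11).
D5: worse on crew size (18 vs 11).
D6: worse on price (653 vs 65).
D7: worse on price (359 vs 65).
No option dominates D1.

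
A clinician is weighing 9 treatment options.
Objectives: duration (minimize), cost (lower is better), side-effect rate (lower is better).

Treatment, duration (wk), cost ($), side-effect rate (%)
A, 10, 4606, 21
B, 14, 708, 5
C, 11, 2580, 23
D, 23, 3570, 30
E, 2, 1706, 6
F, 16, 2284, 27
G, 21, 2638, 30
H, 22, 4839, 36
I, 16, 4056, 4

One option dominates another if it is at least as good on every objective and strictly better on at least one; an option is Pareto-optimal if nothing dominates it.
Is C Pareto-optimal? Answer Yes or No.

E vs C: duration 2≤11, cost 1706≤2580, side-effect rate 6≤23 — E is at least as good on every objective and strictly better on at least one, so E dominates C.

No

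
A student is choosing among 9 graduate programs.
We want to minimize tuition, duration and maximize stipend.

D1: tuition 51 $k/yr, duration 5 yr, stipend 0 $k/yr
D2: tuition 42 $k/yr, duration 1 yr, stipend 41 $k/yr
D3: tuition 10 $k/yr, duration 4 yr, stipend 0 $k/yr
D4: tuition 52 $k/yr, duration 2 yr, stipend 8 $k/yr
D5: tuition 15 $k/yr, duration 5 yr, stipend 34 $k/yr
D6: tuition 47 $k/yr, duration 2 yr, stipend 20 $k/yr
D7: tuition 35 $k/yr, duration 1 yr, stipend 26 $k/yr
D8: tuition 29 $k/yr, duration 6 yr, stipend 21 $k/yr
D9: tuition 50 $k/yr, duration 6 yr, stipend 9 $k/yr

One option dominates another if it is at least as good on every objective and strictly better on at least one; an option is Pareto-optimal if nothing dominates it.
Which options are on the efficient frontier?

D1: dominated by D2 (tuition 42≤51, duration 1≤5, stipend 41≥0).
D2: not dominated (best stipend).
D3: not dominated (best tuition).
D4: dominated by D2 (tuition 42≤52, duration 1≤2, stipend 41≥8).
D5: not dominated.
D6: dominated by D2 (tuition 42≤47, duration 1≤2, stipend 41≥20).
D7: not dominated.
D8: dominated by D5 (tuition 15≤29, duration 5≤6, stipend 34≥21).
D9: dominated by D2 (tuition 42≤50, duration 1≤6, stipend 41≥9).

D2, D3, D5, D7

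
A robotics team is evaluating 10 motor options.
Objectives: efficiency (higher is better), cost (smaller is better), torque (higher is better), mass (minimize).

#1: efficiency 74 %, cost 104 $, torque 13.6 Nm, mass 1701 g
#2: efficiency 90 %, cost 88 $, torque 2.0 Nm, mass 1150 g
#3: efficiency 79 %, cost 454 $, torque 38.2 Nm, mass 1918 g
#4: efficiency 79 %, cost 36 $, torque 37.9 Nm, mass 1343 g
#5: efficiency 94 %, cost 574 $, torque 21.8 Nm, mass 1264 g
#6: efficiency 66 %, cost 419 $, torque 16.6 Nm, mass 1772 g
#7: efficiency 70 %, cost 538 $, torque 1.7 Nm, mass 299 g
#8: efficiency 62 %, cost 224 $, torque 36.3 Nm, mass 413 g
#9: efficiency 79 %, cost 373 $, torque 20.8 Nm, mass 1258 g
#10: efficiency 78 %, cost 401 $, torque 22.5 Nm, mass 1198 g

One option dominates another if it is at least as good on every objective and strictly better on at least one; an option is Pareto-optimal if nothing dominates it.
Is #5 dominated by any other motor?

#1: worse on efficiency (74 vs 94).
#2: worse on efficiency (90 vs 94).
#3: worse on efficiency (79 vs 94).
#4: worse on efficiency (79 vs 94).
#6: worse on efficiency (66 vs 94).
#7: worse on efficiency (70 vs 94).
#8: worse on efficiency (62 vs 94).
#9: worse on efficiency (79 vs 94).
#10: worse on efficiency (78 vs 94).
No option is at least as good as #5 on every objective and strictly better on one.

No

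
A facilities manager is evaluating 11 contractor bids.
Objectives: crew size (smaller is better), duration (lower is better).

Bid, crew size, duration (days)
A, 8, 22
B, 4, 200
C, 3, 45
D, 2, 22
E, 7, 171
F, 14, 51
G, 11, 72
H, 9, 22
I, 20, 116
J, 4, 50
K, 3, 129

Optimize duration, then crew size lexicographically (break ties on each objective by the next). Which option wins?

D

First minimize duration: best is 22, kept {A, D, H}.
Then minimize crew size: best is 2, kept {D}.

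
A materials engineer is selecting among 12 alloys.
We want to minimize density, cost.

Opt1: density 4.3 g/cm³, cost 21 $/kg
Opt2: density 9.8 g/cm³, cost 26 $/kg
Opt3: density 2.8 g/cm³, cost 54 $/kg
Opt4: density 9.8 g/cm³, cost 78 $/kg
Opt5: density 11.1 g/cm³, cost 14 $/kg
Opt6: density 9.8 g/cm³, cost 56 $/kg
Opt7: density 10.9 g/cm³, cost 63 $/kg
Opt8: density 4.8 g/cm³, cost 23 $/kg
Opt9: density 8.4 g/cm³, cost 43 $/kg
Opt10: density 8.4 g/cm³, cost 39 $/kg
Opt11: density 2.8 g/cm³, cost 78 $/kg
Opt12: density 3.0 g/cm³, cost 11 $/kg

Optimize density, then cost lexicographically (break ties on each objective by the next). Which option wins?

Opt3

First minimize density: best is 2.8, kept {Opt3, Opt11}.
Then minimize cost: best is 54, kept {Opt3}.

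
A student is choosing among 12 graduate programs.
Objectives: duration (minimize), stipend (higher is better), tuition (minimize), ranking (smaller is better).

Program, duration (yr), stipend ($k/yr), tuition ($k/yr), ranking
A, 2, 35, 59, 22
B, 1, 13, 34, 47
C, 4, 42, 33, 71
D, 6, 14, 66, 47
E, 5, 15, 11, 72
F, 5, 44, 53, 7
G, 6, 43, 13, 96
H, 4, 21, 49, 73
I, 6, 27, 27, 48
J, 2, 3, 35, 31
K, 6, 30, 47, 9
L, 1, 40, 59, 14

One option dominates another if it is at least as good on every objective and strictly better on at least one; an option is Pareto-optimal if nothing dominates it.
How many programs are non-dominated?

9

A: dominated by L (duration 1≤2, stipend 40≥35, tuition 59≤59, ranking 14≤22).
B: not dominated.
C: not dominated.
D: dominated by A (duration 2≤6, stipend 35≥14, tuition 59≤66, ranking 22≤47).
E: not dominated (best tuition).
F: not dominated (best stipend).
G: not dominated.
H: dominated by C (duration 4≤4, stipend 42≥21, tuition 33≤49, ranking 71≤73).
I: not dominated.
J: not dominated.
K: not dominated.
L: not dominated.
Pareto-optimal: B, C, E, F, G, I, J, K, L → 9.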